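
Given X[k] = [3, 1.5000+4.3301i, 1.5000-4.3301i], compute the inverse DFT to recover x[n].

x[n] = (1/3) Σ(k=0 to 2) X[k] · e^(2πikn/3)

Computing each x[n]:
x[0] = 2
x[1] = -2
x[2] = 3

x = [2, -2, 3]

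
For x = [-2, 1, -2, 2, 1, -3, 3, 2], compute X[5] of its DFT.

X[5] = Σ(n=0 to 7) x[n] · ω_8^(5n) where ω_8 = e^(-2πi/8)
= (-2)·ω_8^0 + (1)·ω_8^5 + (-2)·ω_8^10 + (2)·ω_8^15 + (1)·ω_8^20 + (-3)·ω_8^25 + (3)·ω_8^30 + (2)·ω_8^35

X[5] = -5.8284+7.8284i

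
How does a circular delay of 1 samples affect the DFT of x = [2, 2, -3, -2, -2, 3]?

Time shift by 1: X_shifted[k] = ω_6^(1k) · X[k]
Shifted x = [3, 2, 2, -3, -2, -2]

DFT(x[n-1]) = [0, 6.0000-6.9282i, 0, 6, 0, 6.0000+6.9282i]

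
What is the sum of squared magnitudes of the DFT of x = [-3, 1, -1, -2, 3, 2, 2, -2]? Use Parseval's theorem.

Parseval: Σ|x[n]|² = (1/N)Σ|X[k]|², so Σ|X[k]|² = N·Σ|x[n]|² = 8·36.0000

Σ|X[k]|² = N·Σ|x[n]|² = 8·36.0000 = 288.0000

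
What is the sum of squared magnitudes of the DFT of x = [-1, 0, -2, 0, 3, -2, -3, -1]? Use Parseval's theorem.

Parseval: Σ|x[n]|² = (1/N)Σ|X[k]|², so Σ|X[k]|² = N·Σ|x[n]|² = 8·28.0000

Σ|X[k]|² = N·Σ|x[n]|² = 8·28.0000 = 224.0000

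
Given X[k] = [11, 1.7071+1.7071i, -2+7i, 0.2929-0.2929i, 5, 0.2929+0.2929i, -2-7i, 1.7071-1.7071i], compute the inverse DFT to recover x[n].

x[n] = (1/8) Σ(k=0 to 7) X[k] · e^(2πikn/8)

Computing each x[n]:
x[0] = 2
x[1] = -1
x[2] = 2
x[3] = 2
x[4] = 1
x[5] = -1
x[6] = 3
x[7] = 3

x = [2, -1, 2, 2, 1, -1, 3, 3]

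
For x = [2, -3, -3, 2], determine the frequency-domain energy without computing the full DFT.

Parseval: Σ|x[n]|² = (1/N)Σ|X[k]|², so Σ|X[k]|² = N·Σ|x[n]|² = 4·26.0000

Σ|X[k]|² = N·Σ|x[n]|² = 4·26.0000 = 104.0000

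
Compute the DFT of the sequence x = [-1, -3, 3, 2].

X[k] = Σ(n=0 to 3) x[n] · ω_4^(nk)
where ω_4 = e^(-2πi/4)

Computing each X[k]:
X[0] = 1
X[1] = -4+5i
X[2] = 3
X[3] = -4-5i

X = [1, -4+5i, 3, -4-5i]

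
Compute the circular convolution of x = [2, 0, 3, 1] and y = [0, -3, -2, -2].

(x ⊛ y)[n] = Σ(m=0 to 3) x[m] · y[(n-m) mod 4]

Computing each output sample:
(x ⊛ y)[0] = -9
(x ⊛ y)[1] = -14
(x ⊛ y)[2] = -6
(x ⊛ y)[3] = -13

x ⊛ y = [-9, -14, -6, -13]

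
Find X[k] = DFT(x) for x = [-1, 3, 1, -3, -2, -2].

X[k] = Σ(n=0 to 5) x[n] · ω_6^(nk)
where ω_6 = e^(-2πi/6)

Computing each X[k]:
X[0] = -4
X[1] = 3.0000-6.9282i
X[2] = -4.0000-1.7321i
X[3] = 0
X[4] = -4.0000+1.7321i
X[5] = 3.0000+6.9282i

X = [-4, 3.0000-6.9282i, -4.0000-1.7321i, 0, -4.0000+1.7321i, 3.0000+6.9282i]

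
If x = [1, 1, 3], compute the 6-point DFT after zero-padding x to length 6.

Original 3-point DFT: [5, -1.0000+1.7321i, -1.0000-1.7321i]
Zero-padded 6-point DFT provides frequency interpolation.

DFT_6([x, 0, ...]) = [5, -3.4641i, -1.0000+1.7321i, 3, -1.0000-1.7321i, 3.4641i]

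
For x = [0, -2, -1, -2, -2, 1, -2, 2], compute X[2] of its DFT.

X[2] = Σ(n=0 to 7) x[n] · ω_8^(2n) where ω_8 = e^(-2πi/8)
= (0)·ω_8^0 + (-2)·ω_8^2 + (-1)·ω_8^4 + (-2)·ω_8^6 + (-2)·ω_8^8 + (1)·ω_8^10 + (-2)·ω_8^12 + (2)·ω_8^14

X[2] = 1+1i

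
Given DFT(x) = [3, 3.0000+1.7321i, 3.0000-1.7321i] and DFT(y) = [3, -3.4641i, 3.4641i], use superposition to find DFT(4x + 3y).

By linearity: DFT(4x + 3y) = 4·DFT(x) + 3·DFT(y)
= 4·[3, 3.0000+1.7321i, 3.0000-1.7321i] + 3·[3, -3.4641i, 3.4641i]

Computing element-wise:
Z[0] = 4·(3) + 3·(3) = 21
Z[1] = 4·(3.0000+1.7321i) + 3·(-3.4641i) = 12.0000-3.4639i
Z[2] = 4·(3.0000-1.7321i) + 3·(3.4641i) = 12.0000+3.4639i

DFT(4x + 3y) = 4·X + 3·Y = [21, 12.0000-3.4639i, 12.0000+3.4639i]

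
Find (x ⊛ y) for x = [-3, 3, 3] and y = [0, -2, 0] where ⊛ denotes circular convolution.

(x ⊛ y)[n] = Σ(m=0 to 2) x[m] · y[(n-m) mod 3]

Computing each output sample:
(x ⊛ y)[0] = -6
(x ⊛ y)[1] = 6
(x ⊛ y)[2] = -6

x ⊛ y = [-6, 6, -6]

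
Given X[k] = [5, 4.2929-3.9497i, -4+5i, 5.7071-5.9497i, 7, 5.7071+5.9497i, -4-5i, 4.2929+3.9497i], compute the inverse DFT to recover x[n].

x[n] = (1/8) Σ(k=0 to 7) X[k] · e^(2πikn/8)

Computing each x[n]:
x[0] = 3
x[1] = 0
x[2] = 2
x[3] = 3
x[4] = -2
x[5] = -3
x[6] = 3
x[7] = -1

x = [3, 0, 2, 3, -2, -3, 3, -1]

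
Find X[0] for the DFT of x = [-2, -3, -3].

X[0] = Σ(n=0 to 2) x[n] · ω_3^0 = Σ x[n]
= (-2) + (-3) + (-3)

X[0] = -8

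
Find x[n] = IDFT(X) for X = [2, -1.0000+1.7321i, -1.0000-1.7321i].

x[n] = (1/3) Σ(k=0 to 2) X[k] · e^(2πikn/3)

Computing each x[n]:
x[0] = 0
x[1] = 0
x[2] = 2

x = [0, 0, 2]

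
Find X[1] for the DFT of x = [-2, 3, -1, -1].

X[1] = Σ(n=0 to 3) x[n] · ω_4^(1n) where ω_4 = e^(-2πi/4)
= (-2)·ω_4^0 + (3)·ω_4^1 + (-1)·ω_4^2 + (-1)·ω_4^3

X[1] = -1-4i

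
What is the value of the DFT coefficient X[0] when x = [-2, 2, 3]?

X[0] = Σ(n=0 to 2) x[n] · ω_3^0 = Σ x[n]
= (-2) + (2) + (3)

X[0] = 3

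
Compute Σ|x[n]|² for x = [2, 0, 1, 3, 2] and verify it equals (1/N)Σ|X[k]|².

Time domain:
Σ|x[n]|² = |2|² + |0|² + |1|² + |3|² + |2|² = 18.0000

Frequency domain:
(1/5)Σ|X[k]|² = (1/5)(|8|² + |-0.6180+3.0777i|² + |1.6180-0.7265i|² + |1.6180+0.7265i|² + |-0.6180-3.0777i|²) = (1/5)·90.0000 = 18.0000

Both sides agree, confirming Parseval's theorem.

Σ|x[n]|² = (1/N)Σ|X[k]|² = 18.0000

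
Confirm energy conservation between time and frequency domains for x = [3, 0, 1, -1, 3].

Time domain:
Σ|x[n]|² = |3|² + |0|² + |1|² + |-1|² + |3|² = 20.0000

Frequency domain:
(1/5)Σ|X[k]|² = (1/5)(|6|² + |3.9271+1.6776i|² + |0.5729+3.6655i|² + |0.5729-3.6655i|² + |3.9271-1.6776i|²) = (1/5)·100.0000 = 20.0000

Both sides agree, confirming Parseval's theorem.

Σ|x[n]|² = (1/N)Σ|X[k]|² = 20.0000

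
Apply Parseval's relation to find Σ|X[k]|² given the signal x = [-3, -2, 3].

Parseval: Σ|x[n]|² = (1/N)Σ|X[k]|², so Σ|X[k]|² = N·Σ|x[n]|² = 3·22.0000

Σ|X[k]|² = N·Σ|x[n]|² = 3·22.0000 = 66.0000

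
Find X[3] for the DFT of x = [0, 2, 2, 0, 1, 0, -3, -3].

X[3] = Σ(n=0 to 7) x[n] · ω_8^(3n) where ω_8 = e^(-2πi/8)
= (0)·ω_8^0 + (2)·ω_8^3 + (2)·ω_8^6 + (0)·ω_8^9 + (1)·ω_8^12 + (0)·ω_8^15 + (-3)·ω_8^18 + (-3)·ω_8^21

X[3] = -0.2929+1.4645i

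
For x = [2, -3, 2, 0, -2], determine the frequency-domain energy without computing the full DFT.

Parseval: Σ|x[n]|² = (1/N)Σ|X[k]|², so Σ|X[k]|² = N·Σ|x[n]|² = 5·21.0000

Σ|X[k]|² = N·Σ|x[n]|² = 5·21.0000 = 105.0000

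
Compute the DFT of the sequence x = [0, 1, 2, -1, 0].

X[k] = Σ(n=0 to 4) x[n] · ω_5^(nk)
where ω_5 = e^(-2πi/5)

Computing each X[k]:
X[0] = 2
X[1] = -0.5000-2.7144i
X[2] = -0.5000+2.2654i
X[3] = -0.5000-2.2654i
X[4] = -0.5000+2.7144i

X = [2, -0.5000-2.7144i, -0.5000+2.2654i, -0.5000-2.2654i, -0.5000+2.7144i]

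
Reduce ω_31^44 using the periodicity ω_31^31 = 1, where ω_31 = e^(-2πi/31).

Since ω_31^31 = 1, powers reduce modulo 31.
44 mod 31 = 13
So ω_31^44 = ω_31^13 = e^(-2πi·13/31)

ω_31^44 = ω_31^13 = -0.8743-0.4853i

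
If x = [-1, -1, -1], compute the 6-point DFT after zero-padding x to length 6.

Original 3-point DFT: [-3, 0, 0]
Zero-padded 6-point DFT provides frequency interpolation.

DFT_6([x, 0, ...]) = [-3, -1.0000+1.7321i, 0, -1, 0, -1.0000-1.7321i]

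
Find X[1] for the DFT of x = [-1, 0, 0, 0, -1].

X[1] = Σ(n=0 to 4) x[n] · ω_5^(1n) where ω_5 = e^(-2πi/5)
= (-1)·ω_5^0 + (0)·ω_5^1 + (0)·ω_5^2 + (0)·ω_5^3 + (-1)·ω_5^4

X[1] = -1.3090-0.9511i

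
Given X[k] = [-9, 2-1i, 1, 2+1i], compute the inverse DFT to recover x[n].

x[n] = (1/4) Σ(k=0 to 3) X[k] · e^(2πikn/4)

Computing each x[n]:
x[0] = -1
x[1] = -2
x[2] = -3
x[3] = -3

x = [-1, -2, -3, -3]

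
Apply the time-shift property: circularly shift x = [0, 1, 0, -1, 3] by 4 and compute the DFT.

Time shift by 4: X_shifted[k] = ω_5^(4k) · X[k]
Shifted x = [1, 0, -1, 3, 0]

DFT(x[n-4]) = [3, -0.6180+2.3511i, 1.6180-3.8042i, 1.6180+3.8042i, -0.6180-2.3511i]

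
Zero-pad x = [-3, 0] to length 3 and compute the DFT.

Original 2-point DFT: [-3, -3]
Zero-padded 3-point DFT provides frequency interpolation.

DFT_3([x, 0, ...]) = [-3, -3, -3]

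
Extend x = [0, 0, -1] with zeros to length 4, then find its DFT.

Original 3-point DFT: [-1, 0.5000-0.8660i, 0.5000+0.8660i]
Zero-padded 4-point DFT provides frequency interpolation.

DFT_4([x, 0, ...]) = [-1, 1, -1, 1]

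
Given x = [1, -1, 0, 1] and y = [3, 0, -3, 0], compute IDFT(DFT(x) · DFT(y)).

(x ⊛ y)[n] = Σ(m=0 to 3) x[m] · y[(n-m) mod 4]

Computing each output sample:
(x ⊛ y)[0] = 3
(x ⊛ y)[1] = -6
(x ⊛ y)[2] = -3
(x ⊛ y)[3] = 6

x ⊛ y = [3, -6, -3, 6]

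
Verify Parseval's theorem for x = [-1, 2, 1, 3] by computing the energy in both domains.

Time domain:
Σ|x[n]|² = |-1|² + |2|² + |1|² + |3|² = 15.0000

Frequency domain:
(1/4)Σ|X[k]|² = (1/4)(|5|² + |-2+1i|² + |-5|² + |-2-1i|²) = (1/4)·60.0000 = 15.0000

Both sides agree, confirming Parseval's theorem.

Σ|x[n]|² = (1/N)Σ|X[k]|² = 15.0000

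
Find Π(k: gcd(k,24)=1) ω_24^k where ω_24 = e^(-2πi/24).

The primitive 24th roots of unity are ω_24^k for k coprime to 24: k ∈ {1, 5, 7, 11, 13, 17, 19, 23}
Their product equals the constant term of the cyclotomic polynomial Φ_24(x) up to sign.
For n ≥ 3, the product of all primitive nth roots of unity is 1. (For n=1 it is 1; for n=2 it is -1.)

1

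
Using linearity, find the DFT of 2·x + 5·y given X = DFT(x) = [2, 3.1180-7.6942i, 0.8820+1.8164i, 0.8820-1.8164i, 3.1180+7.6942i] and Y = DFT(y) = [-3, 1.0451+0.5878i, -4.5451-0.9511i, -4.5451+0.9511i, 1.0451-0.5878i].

By linearity: DFT(2x + 5y) = 2·DFT(x) + 5·DFT(y)
= 2·[2, 3.1180-7.6942i, 0.8820+1.8164i, 0.8820-1.8164i, 3.1180+7.6942i] + 5·[-3, 1.0451+0.5878i, -4.5451-0.9511i, -4.5451+0.9511i, 1.0451-0.5878i]

Computing element-wise:
Z[0] = 2·(2) + 5·(-3) = -11
Z[1] = 2·(3.1180-7.6942i) + 5·(1.0451+0.5878i) = 11.4615-12.4494i
Z[2] = 2·(0.8820+1.8164i) + 5·(-4.5451-0.9511i) = -20.9615-1.1227i
Z[3] = 2·(0.8820-1.8164i) + 5·(-4.5451+0.9511i) = -20.9615+1.1227i
Z[4] = 2·(3.1180+7.6942i) + 5·(1.0451-0.5878i) = 11.4615+12.4494i

DFT(2x + 5y) = 2·X + 5·Y = [-11, 11.4615-12.4494i, -20.9615-1.1227i, -20.9615+1.1227i, 11.4615+12.4494i]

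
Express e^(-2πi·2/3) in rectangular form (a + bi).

ω_3^2 = e^(-2πi·2/3)
= cos(-2π·2/3) + i·sin(-2π·2/3)
= cos(-4π/3) + i·sin(-4π/3)

ω_3^2 = cos(-4π/3) + i·sin(-4π/3) = -0.5000+0.8660i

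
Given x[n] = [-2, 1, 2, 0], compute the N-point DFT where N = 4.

X[k] = Σ(n=0 to 3) x[n] · ω_4^(nk)
where ω_4 = e^(-2πi/4)

Computing each X[k]:
X[0] = 1
X[1] = -4-1i
X[2] = -1
X[3] = -4+1i

X = [1, -4-1i, -1, -4+1i]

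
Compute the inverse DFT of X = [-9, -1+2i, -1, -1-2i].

x[n] = (1/4) Σ(k=0 to 3) X[k] · e^(2πikn/4)

Computing each x[n]:
x[0] = -3
x[1] = -3
x[2] = -2
x[3] = -1

x = [-3, -3, -2, -1]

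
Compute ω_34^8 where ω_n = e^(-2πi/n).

ω_34^8 = e^(-2πi·8/34)
= cos(-2π·8/34) + i·sin(-2π·8/34)
= cos(-16π/34) + i·sin(-16π/34)

ω_34^8 = cos(-16π/34) + i·sin(-16π/34) = 0.0923-0.9957i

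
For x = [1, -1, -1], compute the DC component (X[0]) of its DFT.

X[0] = Σ(n=0 to 2) x[n] · ω_3^0 = Σ x[n]
= (1) + (-1) + (-1)

X[0] = -1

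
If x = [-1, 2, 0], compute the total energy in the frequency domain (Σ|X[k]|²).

Parseval: Σ|x[n]|² = (1/N)Σ|X[k]|², so Σ|X[k]|² = N·Σ|x[n]|² = 3·5.0000

Σ|X[k]|² = N·Σ|x[n]|² = 3·5.0000 = 15.0000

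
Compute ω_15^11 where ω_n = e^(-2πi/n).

ω_15^11 = e^(-2πi·11/15)
= cos(-2π·11/15) + i·sin(-2π·11/15)
= cos(-22π/15) + i·sin(-22π/15)

ω_15^11 = cos(-22π/15) + i·sin(-22π/15) = -0.1045+0.9945i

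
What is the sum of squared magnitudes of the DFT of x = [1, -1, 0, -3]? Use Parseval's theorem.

Parseval: Σ|x[n]|² = (1/N)Σ|X[k]|², so Σ|X[k]|² = N·Σ|x[n]|² = 4·11.0000

Σ|X[k]|² = N·Σ|x[n]|² = 4·11.0000 = 44.0000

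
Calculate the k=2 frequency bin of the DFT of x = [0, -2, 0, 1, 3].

X[2] = Σ(n=0 to 4) x[n] · ω_5^(2n) where ω_5 = e^(-2πi/5)
= (0)·ω_5^0 + (-2)·ω_5^2 + (0)·ω_5^4 + (1)·ω_5^6 + (3)·ω_5^8

X[2] = -0.5000+1.9879i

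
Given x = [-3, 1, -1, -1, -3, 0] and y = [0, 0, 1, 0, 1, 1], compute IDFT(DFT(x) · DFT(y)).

(x ⊛ y)[n] = Σ(m=0 to 5) x[m] · y[(n-m) mod 6]

Computing each output sample:
(x ⊛ y)[0] = -3
(x ⊛ y)[1] = -2
(x ⊛ y)[2] = -7
(x ⊛ y)[3] = -2
(x ⊛ y)[4] = -4
(x ⊛ y)[5] = -3

x ⊛ y = [-3, -2, -7, -2, -4, -3]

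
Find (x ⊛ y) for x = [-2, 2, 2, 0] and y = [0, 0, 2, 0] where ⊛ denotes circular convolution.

(x ⊛ y)[n] = Σ(m=0 to 3) x[m] · y[(n-m) mod 4]

Computing each output sample:
(x ⊛ y)[0] = 4
(x ⊛ y)[1] = 0
(x ⊛ y)[2] = -4
(x ⊛ y)[3] = 4

x ⊛ y = [4, 0, -4, 4]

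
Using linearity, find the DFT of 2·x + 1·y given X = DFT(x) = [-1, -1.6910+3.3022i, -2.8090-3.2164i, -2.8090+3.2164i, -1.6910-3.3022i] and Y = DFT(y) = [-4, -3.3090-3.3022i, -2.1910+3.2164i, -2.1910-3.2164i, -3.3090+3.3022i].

By linearity: DFT(2x + 1y) = 2·DFT(x) + 1·DFT(y)
= 2·[-1, -1.6910+3.3022i, -2.8090-3.2164i, -2.8090+3.2164i, -1.6910-3.3022i] + 1·[-4, -3.3090-3.3022i, -2.1910+3.2164i, -2.1910-3.2164i, -3.3090+3.3022i]

Computing element-wise:
Z[0] = 2·(-1) + 1·(-4) = -6
Z[1] = 2·(-1.6910+3.3022i) + 1·(-3.3090-3.3022i) = -6.6910+3.3022i
Z[2] = 2·(-2.8090-3.2164i) + 1·(-2.1910+3.2164i) = -7.8090-3.2164i
Z[3] = 2·(-2.8090+3.2164i) + 1·(-2.1910-3.2164i) = -7.8090+3.2164i
Z[4] = 2·(-1.6910-3.3022i) + 1·(-3.3090+3.3022i) = -6.6910-3.3022i

DFT(2x + 1y) = 2·X + 1·Y = [-6, -6.6910+3.3022i, -7.8090-3.2164i, -7.8090+3.2164i, -6.6910-3.3022i]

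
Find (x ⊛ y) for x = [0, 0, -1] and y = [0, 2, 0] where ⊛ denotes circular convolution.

(x ⊛ y)[n] = Σ(m=0 to 2) x[m] · y[(n-m) mod 3]

Computing each output sample:
(x ⊛ y)[0] = -2
(x ⊛ y)[1] = 0
(x ⊛ y)[2] = 0

x ⊛ y = [-2, 0, 0]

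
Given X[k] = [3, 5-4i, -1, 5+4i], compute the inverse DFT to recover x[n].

x[n] = (1/4) Σ(k=0 to 3) X[k] · e^(2πikn/4)

Computing each x[n]:
x[0] = 3
x[1] = 3
x[2] = -2
x[3] = -1

x = [3, 3, -2, -1]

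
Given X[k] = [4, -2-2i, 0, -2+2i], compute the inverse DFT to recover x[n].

x[n] = (1/4) Σ(k=0 to 3) X[k] · e^(2πikn/4)

Computing each x[n]:
x[0] = 0
x[1] = 2
x[2] = 2
x[3] = 0

x = [0, 2, 2, 0]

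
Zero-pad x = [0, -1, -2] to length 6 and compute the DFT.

Original 3-point DFT: [-3, 1.5000-0.8660i, 1.5000+0.8660i]
Zero-padded 6-point DFT provides frequency interpolation.

DFT_6([x, 0, ...]) = [-3, 0.5000+2.5981i, 1.5000-0.8660i, -1, 1.5000+0.8660i, 0.5000-2.5981i]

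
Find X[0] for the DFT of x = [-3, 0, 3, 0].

X[0] = Σ(n=0 to 3) x[n] · ω_4^0 = Σ x[n]
= (-3) + (0) + (3) + (0)

X[0] = 0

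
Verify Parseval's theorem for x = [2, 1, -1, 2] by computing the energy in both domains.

Time domain:
Σ|x[n]|² = |2|² + |1|² + |-1|² + |2|² = 10.0000

Frequency domain:
(1/4)Σ|X[k]|² = (1/4)(|4|² + |3+1i|² + |-2|² + |3-1i|²) = (1/4)·40.0000 = 10.0000

Both sides agree, confirming Parseval's theorem.

Σ|x[n]|² = (1/N)Σ|X[k]|² = 10.0000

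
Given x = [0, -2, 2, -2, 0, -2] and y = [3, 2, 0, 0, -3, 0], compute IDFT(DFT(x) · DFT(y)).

(x ⊛ y)[n] = Σ(m=0 to 5) x[m] · y[(n-m) mod 6]

Computing each output sample:
(x ⊛ y)[0] = -10
(x ⊛ y)[1] = 0
(x ⊛ y)[2] = 2
(x ⊛ y)[3] = 4
(x ⊛ y)[4] = -4
(x ⊛ y)[5] = 0

x ⊛ y = [-10, 0, 2, 4, -4, 0]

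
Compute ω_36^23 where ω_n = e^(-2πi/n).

ω_36^23 = e^(-2πi·23/36)
= cos(-2π·23/36) + i·sin(-2π·23/36)
= cos(-46π/36) + i·sin(-46π/36)

ω_36^23 = cos(-46π/36) + i·sin(-46π/36) = -0.6428+0.7660i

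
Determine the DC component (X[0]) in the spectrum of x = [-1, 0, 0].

X[0] = Σ(n=0 to 2) x[n] · ω_3^0 = Σ x[n]
= (-1) + (0) + (0)

X[0] = -1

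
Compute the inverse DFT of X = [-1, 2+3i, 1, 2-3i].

x[n] = (1/4) Σ(k=0 to 3) X[k] · e^(2πikn/4)

Computing each x[n]:
x[0] = 1
x[1] = -2
x[2] = -1
x[3] = 1

x = [1, -2, -1, 1]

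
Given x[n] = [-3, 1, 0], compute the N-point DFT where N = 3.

X[k] = Σ(n=0 to 2) x[n] · ω_3^(nk)
where ω_3 = e^(-2πi/3)

Computing each X[k]:
X[0] = -2
X[1] = -3.5000-0.8660i
X[2] = -3.5000+0.8660i

X = [-2, -3.5000-0.8660i, -3.5000+0.8660i]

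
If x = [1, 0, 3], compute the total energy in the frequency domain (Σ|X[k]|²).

Parseval: Σ|x[n]|² = (1/N)Σ|X[k]|², so Σ|X[k]|² = N·Σ|x[n]|² = 3·10.0000

Σ|X[k]|² = N·Σ|x[n]|² = 3·10.0000 = 30.0000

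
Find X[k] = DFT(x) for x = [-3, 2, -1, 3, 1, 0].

X[k] = Σ(n=0 to 5) x[n] · ω_6^(nk)
where ω_6 = e^(-2πi/6)

Computing each X[k]:
X[0] = 2
X[1] = -5
X[2] = -1.0000-3.4641i
X[3] = -8
X[4] = -1.0000+3.4641i
X[5] = -5

X = [2, -5, -1.0000-3.4641i, -8, -1.0000+3.4641i, -5]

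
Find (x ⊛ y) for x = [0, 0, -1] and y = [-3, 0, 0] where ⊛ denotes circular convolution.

(x ⊛ y)[n] = Σ(m=0 to 2) x[m] · y[(n-m) mod 3]

Computing each output sample:
(x ⊛ y)[0] = 0
(x ⊛ y)[1] = 0
(x ⊛ y)[2] = 3

x ⊛ y = [0, 0, 3]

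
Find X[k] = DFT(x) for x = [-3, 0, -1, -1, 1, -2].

X[k] = Σ(n=0 to 5) x[n] · ω_6^(nk)
where ω_6 = e^(-2πi/6)

Computing each X[k]:
X[0] = -6
X[1] = -3
X[2] = -3.0000-3.4641i
X[3] = 0
X[4] = -3.0000+3.4641i
X[5] = -3

X = [-6, -3, -3.0000-3.4641i, 0, -3.0000+3.4641i, -3]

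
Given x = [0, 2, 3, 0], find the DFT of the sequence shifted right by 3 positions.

Time shift by 3: X_shifted[k] = ω_4^(3k) · X[k]
Shifted x = [2, 3, 0, 0]

DFT(x[n-3]) = [5, 2-3i, -1, 2+3i]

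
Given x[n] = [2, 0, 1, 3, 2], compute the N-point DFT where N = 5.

X[k] = Σ(n=0 to 4) x[n] · ω_5^(nk)
where ω_5 = e^(-2πi/5)

Computing each X[k]:
X[0] = 8
X[1] = -0.6180+3.0777i
X[2] = 1.6180-0.7265i
X[3] = 1.6180+0.7265i
X[4] = -0.6180-3.0777i

X = [8, -0.6180+3.0777i, 1.6180-0.7265i, 1.6180+0.7265i, -0.6180-3.0777i]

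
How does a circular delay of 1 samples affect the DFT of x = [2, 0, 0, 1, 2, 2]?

Time shift by 1: X_shifted[k] = ω_6^(1k) · X[k]
Shifted x = [2, 2, 0, 0, 1, 2]

DFT(x[n-1]) = [7, 3.5000+0.8660i, -0.5000-0.8660i, -1, -0.5000+0.8660i, 3.5000-0.8660i]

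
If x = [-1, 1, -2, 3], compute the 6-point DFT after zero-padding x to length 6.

Original 4-point DFT: [1, 1+2i, -7, 1-2i]
Zero-padded 6-point DFT provides frequency interpolation.

DFT_6([x, 0, ...]) = [1, -2.5000+0.8660i, 2.5000-2.5981i, -7, 2.5000+2.5981i, -2.5000-0.8660i]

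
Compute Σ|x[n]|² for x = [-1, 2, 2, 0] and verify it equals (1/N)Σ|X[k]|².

Time domain:
Σ|x[n]|² = |-1|² + |2|² + |2|² + |0|² = 9.0000

Frequency domain:
(1/4)Σ|X[k]|² = (1/4)(|3|² + |-3-2i|² + |-1|² + |-3+2i|²) = (1/4)·36.0000 = 9.0000

Both sides agree, confirming Parseval's theorem.

Σ|x[n]|² = (1/N)Σ|X[k]|² = 9.0000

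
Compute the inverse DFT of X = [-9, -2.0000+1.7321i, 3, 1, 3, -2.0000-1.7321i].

x[n] = (1/6) Σ(k=0 to 5) X[k] · e^(2πikn/6)

Computing each x[n]:
x[0] = -1
x[1] = -3
x[2] = -2
x[3] = 0
x[4] = -1
x[5] = -2

x = [-1, -3, -2, 0, -1, -2]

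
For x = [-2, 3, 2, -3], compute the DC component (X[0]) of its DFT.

X[0] = Σ(n=0 to 3) x[n] · ω_4^0 = Σ x[n]
= (-2) + (3) + (2) + (-3)

X[0] = 0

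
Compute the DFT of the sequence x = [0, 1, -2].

X[k] = Σ(n=0 to 2) x[n] · ω_3^(nk)
where ω_3 = e^(-2πi/3)

Computing each X[k]:
X[0] = -1
X[1] = 0.5000-2.5981i
X[2] = 0.5000+2.5981i

X = [-1, 0.5000-2.5981i, 0.5000+2.5981i]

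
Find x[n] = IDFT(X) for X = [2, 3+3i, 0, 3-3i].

x[n] = (1/4) Σ(k=0 to 3) X[k] · e^(2πikn/4)

Computing each x[n]:
x[0] = 2
x[1] = -1
x[2] = -1
x[3] = 2

x = [2, -1, -1, 2]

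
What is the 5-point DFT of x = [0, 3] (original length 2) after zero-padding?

Original 2-point DFT: [3, -3]
Zero-padded 5-point DFT provides frequency interpolation.

DFT_5([x, 0, ...]) = [3, 0.9271-2.8532i, -2.4271-1.7634i, -2.4271+1.7634i, 0.9271+2.8532i]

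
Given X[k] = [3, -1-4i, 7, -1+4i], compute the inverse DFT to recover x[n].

x[n] = (1/4) Σ(k=0 to 3) X[k] · e^(2πikn/4)

Computing each x[n]:
x[0] = 2
x[1] = 1
x[2] = 3
x[3] = -3

x = [2, 1, 3, -3]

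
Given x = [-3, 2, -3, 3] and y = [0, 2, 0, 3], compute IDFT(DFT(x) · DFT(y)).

(x ⊛ y)[n] = Σ(m=0 to 3) x[m] · y[(n-m) mod 4]

Computing each output sample:
(x ⊛ y)[0] = 12
(x ⊛ y)[1] = -15
(x ⊛ y)[2] = 13
(x ⊛ y)[3] = -15

x ⊛ y = [12, -15, 13, -15]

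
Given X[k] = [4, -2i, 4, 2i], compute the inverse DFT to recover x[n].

x[n] = (1/4) Σ(k=0 to 3) X[k] · e^(2πikn/4)

Computing each x[n]:
x[0] = 2
x[1] = 1
x[2] = 2
x[3] = -1

x = [2, 1, 2, -1]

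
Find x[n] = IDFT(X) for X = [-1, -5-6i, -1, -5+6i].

x[n] = (1/4) Σ(k=0 to 3) X[k] · e^(2πikn/4)

Computing each x[n]:
x[0] = -3
x[1] = 3
x[2] = 2
x[3] = -3

x = [-3, 3, 2, -3]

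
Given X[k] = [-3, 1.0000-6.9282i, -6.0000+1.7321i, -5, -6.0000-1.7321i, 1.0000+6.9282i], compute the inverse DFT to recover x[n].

x[n] = (1/6) Σ(k=0 to 5) X[k] · e^(2πikn/6)

Computing each x[n]:
x[0] = -3
x[1] = 3
x[2] = 2
x[3] = -2
x[4] = -3
x[5] = 0

x = [-3, 3, 2, -2, -3, 0]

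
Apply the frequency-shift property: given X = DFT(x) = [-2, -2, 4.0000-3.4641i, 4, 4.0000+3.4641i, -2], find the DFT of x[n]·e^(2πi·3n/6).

Modulation property: DFT(ω_6^(-3n)·x[n]) = X[(k-3) mod 6], so circularly shift X by 3 positions.

X[k-3] = [4, 4.0000+3.4641i, -2, -2, -2, 4.0000-3.4641i]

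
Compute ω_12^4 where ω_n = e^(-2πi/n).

ω_12^4 = e^(-2πi·4/12)
= cos(-2π·4/12) + i·sin(-2π·4/12)
= cos(-8π/12) + i·sin(-8π/12)

ω_12^4 = cos(-8π/12) + i·sin(-8π/12) = -0.5000-0.8660i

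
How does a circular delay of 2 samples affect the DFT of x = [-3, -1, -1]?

Time shift by 2: X_shifted[k] = ω_3^(2k) · X[k]
Shifted x = [-1, -1, -3]

DFT(x[n-2]) = [-5, 1.0000-1.7321i, 1.0000+1.7321i]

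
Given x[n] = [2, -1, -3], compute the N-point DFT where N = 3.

X[k] = Σ(n=0 to 2) x[n] · ω_3^(nk)
where ω_3 = e^(-2πi/3)

Computing each X[k]:
X[0] = -2
X[1] = 4.0000-1.7321i
X[2] = 4.0000+1.7321i

X = [-2, 4.0000-1.7321i, 4.0000+1.7321i]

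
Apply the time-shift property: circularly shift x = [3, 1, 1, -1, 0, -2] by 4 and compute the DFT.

Time shift by 4: X_shifted[k] = ω_6^(4k) · X[k]
Shifted x = [1, -1, 0, -2, 3, 1]

DFT(x[n-4]) = [2, 1.5000+4.3301i, -2.5000-0.8660i, 6, -2.5000+0.8660i, 1.5000-4.3301i]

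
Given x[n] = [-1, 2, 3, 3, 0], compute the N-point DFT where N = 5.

X[k] = Σ(n=0 to 4) x[n] · ω_5^(nk)
where ω_5 = e^(-2πi/5)

Computing each X[k]:
X[0] = 7
X[1] = -5.2361-1.9021i
X[2] = -0.7639-1.1756i
X[3] = -0.7639+1.1756i
X[4] = -5.2361+1.9021i

X = [7, -5.2361-1.9021i, -0.7639-1.1756i, -0.7639+1.1756i, -5.2361+1.9021i]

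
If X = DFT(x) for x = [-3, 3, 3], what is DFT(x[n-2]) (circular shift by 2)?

Time shift by 2: X_shifted[k] = ω_3^(2k) · X[k]
Shifted x = [3, 3, -3]

DFT(x[n-2]) = [3, 3.0000-5.1962i, 3.0000+5.1962i]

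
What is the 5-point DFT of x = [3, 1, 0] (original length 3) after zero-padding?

Original 3-point DFT: [4, 2.5000-0.8660i, 2.5000+0.8660i]
Zero-padded 5-point DFT provides frequency interpolation.

DFT_5([x, 0, ...]) = [4, 3.3090-0.9511i, 2.1910-0.5878i, 2.1910+0.5878i, 3.3090+0.9511i]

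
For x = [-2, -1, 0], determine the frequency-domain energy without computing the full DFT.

Parseval: Σ|x[n]|² = (1/N)Σ|X[k]|², so Σ|X[k]|² = N·Σ|x[n]|² = 3·5.0000

Σ|X[k]|² = N·Σ|x[n]|² = 3·5.0000 = 15.0000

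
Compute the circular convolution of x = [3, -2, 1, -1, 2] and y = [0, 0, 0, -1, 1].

(x ⊛ y)[n] = Σ(m=0 to 4) x[m] · y[(n-m) mod 5]

Computing each output sample:
(x ⊛ y)[0] = -3
(x ⊛ y)[1] = 2
(x ⊛ y)[2] = -3
(x ⊛ y)[3] = -1
(x ⊛ y)[4] = 5

x ⊛ y = [-3, 2, -3, -1, 5]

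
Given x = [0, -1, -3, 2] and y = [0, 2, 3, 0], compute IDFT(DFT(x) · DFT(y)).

(x ⊛ y)[n] = Σ(m=0 to 3) x[m] · y[(n-m) mod 4]

Computing each output sample:
(x ⊛ y)[0] = -5
(x ⊛ y)[1] = 6
(x ⊛ y)[2] = -2
(x ⊛ y)[3] = -9

x ⊛ y = [-5, 6, -2, -9]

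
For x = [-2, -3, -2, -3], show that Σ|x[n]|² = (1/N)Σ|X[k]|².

Time domain:
Σ|x[n]|² = |-2|² + |-3|² + |-2|² + |-3|² = 26.0000

Frequency domain:
(1/4)Σ|X[k]|² = (1/4)(|-10|² + |0|² + |2|² + |0|²) = (1/4)·104.0000 = 26.0000

Both sides agree, confirming Parseval's theorem.

Σ|x[n]|² = (1/N)Σ|X[k]|² = 26.0000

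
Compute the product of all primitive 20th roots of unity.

The primitive 20th roots of unity are ω_20^k for k coprime to 20: k ∈ {1, 3, 7, 9, 11, 13, 17, 19}
Their product equals the constant term of the cyclotomic polynomial Φ_20(x) up to sign.
For n ≥ 3, the product of all primitive nth roots of unity is 1. (For n=1 it is 1; for n=2 it is -1.)

1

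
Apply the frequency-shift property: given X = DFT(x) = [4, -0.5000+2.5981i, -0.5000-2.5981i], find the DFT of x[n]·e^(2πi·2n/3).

Modulation property: DFT(ω_3^(-2n)·x[n]) = X[(k-2) mod 3], so circularly shift X by 2 positions.

X[k-2] = [-0.5000+2.5981i, -0.5000-2.5981i, 4]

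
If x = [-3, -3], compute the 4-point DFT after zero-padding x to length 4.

Original 2-point DFT: [-6, 0]
Zero-padded 4-point DFT provides frequency interpolation.

DFT_4([x, 0, ...]) = [-6, -3+3i, 0, -3-3i]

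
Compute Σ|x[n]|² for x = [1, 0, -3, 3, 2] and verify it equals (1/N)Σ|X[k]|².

Time domain:
Σ|x[n]|² = |1|² + |0|² + |-3|² + |3|² + |2|² = 23.0000

Frequency domain:
(1/5)Σ|X[k]|² = (1/5)(|3|² + |1.6180+5.4288i|² + |-0.6180-4.5308i|² + |-0.6180+4.5308i|² + |1.6180-5.4288i|²) = (1/5)·115.0000 = 23.0000

Both sides agree, confirming Parseval's theorem.

Σ|x[n]|² = (1/N)Σ|X[k]|² = 23.0000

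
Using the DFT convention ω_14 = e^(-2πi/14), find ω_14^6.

ω_14^6 = e^(-2πi·6/14)
= cos(-2π·6/14) + i·sin(-2π·6/14)
= cos(-12π/14) + i·sin(-12π/14)

ω_14^6 = cos(-12π/14) + i·sin(-12π/14) = -0.9010-0.4339i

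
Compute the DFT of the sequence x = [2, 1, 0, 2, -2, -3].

X[k] = Σ(n=0 to 5) x[n] · ω_6^(nk)
where ω_6 = e^(-2πi/6)

Computing each X[k]:
X[0] = 0
X[1] = -5.1962i
X[2] = 6.0000-1.7321i
X[3] = 0
X[4] = 6.0000+1.7321i
X[5] = 5.1962i

X = [0, -5.1962i, 6.0000-1.7321i, 0, 6.0000+1.7321i, 5.1962i]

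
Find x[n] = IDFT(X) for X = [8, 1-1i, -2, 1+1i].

x[n] = (1/4) Σ(k=0 to 3) X[k] · e^(2πikn/4)

Computing each x[n]:
x[0] = 2
x[1] = 3
x[2] = 1
x[3] = 2

x = [2, 3, 1, 2]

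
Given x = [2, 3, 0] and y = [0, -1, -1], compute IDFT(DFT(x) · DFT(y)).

(x ⊛ y)[n] = Σ(m=0 to 2) x[m] · y[(n-m) mod 3]

Computing each output sample:
(x ⊛ y)[0] = -3
(x ⊛ y)[1] = -2
(x ⊛ y)[2] = -5

x ⊛ y = [-3, -2, -5]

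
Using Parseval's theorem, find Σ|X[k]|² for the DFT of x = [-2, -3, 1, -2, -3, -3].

Parseval: Σ|x[n]|² = (1/N)Σ|X[k]|², so Σ|X[k]|² = N·Σ|x[n]|² = 6·36.0000

Σ|X[k]|² = N·Σ|x[n]|² = 6·36.0000 = 216.0000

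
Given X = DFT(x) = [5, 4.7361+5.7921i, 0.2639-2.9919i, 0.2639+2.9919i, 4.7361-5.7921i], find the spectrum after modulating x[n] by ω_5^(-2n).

Modulation property: DFT(ω_5^(-2n)·x[n]) = X[(k-2) mod 5], so circularly shift X by 2 positions.

X[k-2] = [0.2639+2.9919i, 4.7361-5.7921i, 5, 4.7361+5.7921i, 0.2639-2.9919i]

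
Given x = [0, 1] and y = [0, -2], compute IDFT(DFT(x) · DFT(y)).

(x ⊛ y)[n] = Σ(m=0 to 1) x[m] · y[(n-m) mod 2]

Computing each output sample:
(x ⊛ y)[0] = -2
(x ⊛ y)[1] = 0

x ⊛ y = [-2, 0]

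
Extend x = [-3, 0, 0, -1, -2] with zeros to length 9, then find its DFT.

Original 5-point DFT: [-6, -2.8090-2.4899i, -1.6910-0.2245i, -1.6910+0.2245i, -2.8090+2.4899i]
Zero-padded 9-point DFT provides frequency interpolation.

DFT_9([x, 0, ...]) = [-6, -0.6206+1.5501i, -4.0321-2.1516i, -3.0000+1.7321i, -2.8473-1.1036i, -2.8473+1.1036i, -3.0000-1.7321i, -4.0321+2.1516i, -0.6206-1.5501i]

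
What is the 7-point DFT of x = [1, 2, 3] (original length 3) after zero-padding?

Original 3-point DFT: [6, -1.5000+0.8660i, -1.5000-0.8660i]
Zero-padded 7-point DFT provides frequency interpolation.

DFT_7([x, 0, ...]) = [6, 1.5794-4.4884i, -2.1479-0.6482i, 1.0685+1.4777i, 1.0685-1.4777i, -2.1479+0.6482i, 1.5794+4.4884i]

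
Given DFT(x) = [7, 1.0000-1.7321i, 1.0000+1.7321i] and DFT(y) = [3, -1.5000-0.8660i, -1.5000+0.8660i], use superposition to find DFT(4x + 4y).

By linearity: DFT(4x + 4y) = 4·DFT(x) + 4·DFT(y)
= 4·[7, 1.0000-1.7321i, 1.0000+1.7321i] + 4·[3, -1.5000-0.8660i, -1.5000+0.8660i]

Computing element-wise:
Z[0] = 4·(7) + 4·(3) = 40
Z[1] = 4·(1.0000-1.7321i) + 4·(-1.5000-0.8660i) = -2.0000-10.3924i
Z[2] = 4·(1.0000+1.7321i) + 4·(-1.5000+0.8660i) = -2.0000+10.3924i

DFT(4x + 4y) = 4·X + 4·Y = [40, -2.0000-10.3924i, -2.0000+10.3924i]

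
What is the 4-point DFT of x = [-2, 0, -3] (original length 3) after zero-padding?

Original 3-point DFT: [-5, -0.5000-2.5981i, -0.5000+2.5981i]
Zero-padded 4-point DFT provides frequency interpolation.

DFT_4([x, 0, ...]) = [-5, 1, -5, 1]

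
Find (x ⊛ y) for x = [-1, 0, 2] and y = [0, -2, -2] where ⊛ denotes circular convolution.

(x ⊛ y)[n] = Σ(m=0 to 2) x[m] · y[(n-m) mod 3]

Computing each output sample:
(x ⊛ y)[0] = -4
(x ⊛ y)[1] = -2
(x ⊛ y)[2] = 2

x ⊛ y = [-4, -2, 2]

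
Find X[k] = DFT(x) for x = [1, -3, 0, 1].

X[k] = Σ(n=0 to 3) x[n] · ω_4^(nk)
where ω_4 = e^(-2πi/4)

Computing each X[k]:
X[0] = -1
X[1] = 1+4i
X[2] = 3
X[3] = 1-4i

X = [-1, 1+4i, 3, 1-4i]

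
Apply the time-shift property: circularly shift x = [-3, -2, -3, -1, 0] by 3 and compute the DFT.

Time shift by 3: X_shifted[k] = ω_5^(3k) · X[k]
Shifted x = [-3, -1, 0, -3, -2]

DFT(x[n-3]) = [-9, -1.5000-2.7144i, -1.5000+2.2654i, -1.5000-2.2654i, -1.5000+2.7144i]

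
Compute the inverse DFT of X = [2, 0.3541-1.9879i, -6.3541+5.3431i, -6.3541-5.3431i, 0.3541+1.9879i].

x[n] = (1/5) Σ(k=0 to 4) X[k] · e^(2πikn/5)

Computing each x[n]:
x[0] = -2
x[1] = 2
x[2] = 2
x[3] = -3
x[4] = 3

x = [-2, 2, 2, -3, 3]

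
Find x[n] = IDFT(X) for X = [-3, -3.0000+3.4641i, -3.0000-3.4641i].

x[n] = (1/3) Σ(k=0 to 2) X[k] · e^(2πikn/3)

Computing each x[n]:
x[0] = -3
x[1] = -2
x[2] = 2

x = [-3, -2, 2]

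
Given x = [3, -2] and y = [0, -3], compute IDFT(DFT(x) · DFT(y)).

(x ⊛ y)[n] = Σ(m=0 to 1) x[m] · y[(n-m) mod 2]

Computing each output sample:
(x ⊛ y)[0] = 6
(x ⊛ y)[1] = -9

x ⊛ y = [6, -9]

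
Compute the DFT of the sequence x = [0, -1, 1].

X[k] = Σ(n=0 to 2) x[n] · ω_3^(nk)
where ω_3 = e^(-2πi/3)

Computing each X[k]:
X[0] = 0
X[1] = 1.7321i
X[2] = -1.7321i

X = [0, 1.7321i, -1.7321i]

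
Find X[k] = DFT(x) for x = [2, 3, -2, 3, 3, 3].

X[k] = Σ(n=0 to 5) x[n] · ω_6^(nk)
where ω_6 = e^(-2πi/6)

Computing each X[k]:
X[0] = 12
X[1] = 1.5000+4.3301i
X[2] = 1.5000-4.3301i
X[3] = -6
X[4] = 1.5000+4.3301i
X[5] = 1.5000-4.3301i

X = [12, 1.5000+4.3301i, 1.5000-4.3301i, -6, 1.5000+4.3301i, 1.5000-4.3301i]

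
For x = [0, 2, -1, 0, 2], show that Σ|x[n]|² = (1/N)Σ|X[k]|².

Time domain:
Σ|x[n]|² = |0|² + |2|² + |-1|² + |0|² + |2|² = 9.0000

Frequency domain:
(1/5)Σ|X[k]|² = (1/5)(|3|² + |2.0451+0.5878i|² + |-3.5451-0.9511i|² + |-3.5451+0.9511i|² + |2.0451-0.5878i|²) = (1/5)·45.0000 = 9.0000

Both sides agree, confirming Parseval's theorem.

Σ|x[n]|² = (1/N)Σ|X[k]|² = 9.0000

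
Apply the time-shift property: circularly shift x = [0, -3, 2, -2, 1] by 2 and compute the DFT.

Time shift by 2: X_shifted[k] = ω_5^(2k) · X[k]
Shifted x = [-2, 1, 0, -3, 2]

DFT(x[n-2]) = [-2, 1.3541-0.8123i, -5.3541+3.4410i, -5.3541-3.4410i, 1.3541+0.8123i]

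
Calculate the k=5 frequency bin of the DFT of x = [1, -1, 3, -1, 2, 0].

X[5] = Σ(n=0 to 5) x[n] · ω_6^(5n) where ω_6 = e^(-2πi/6)
= (1)·ω_6^0 + (-1)·ω_6^5 + (3)·ω_6^10 + (-1)·ω_6^15 + (2)·ω_6^20 + (0)·ω_6^25

X[5] = -1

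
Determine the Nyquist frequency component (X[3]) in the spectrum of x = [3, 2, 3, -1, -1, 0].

X[3] = Σ(n=0 to 5) x[n] · ω_6^(3n) where ω_6 = e^(-2πi/6)
= (3)·ω_6^0 + (2)·ω_6^3 + (3)·ω_6^6 + (-1)·ω_6^9 + (-1)·ω_6^12 + (0)·ω_6^15

X[3] = 4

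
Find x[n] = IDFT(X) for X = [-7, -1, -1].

x[n] = (1/3) Σ(k=0 to 2) X[k] · e^(2πikn/3)

Computing each x[n]:
x[0] = -3
x[1] = -2
x[2] = -2

x = [-3, -2, -2]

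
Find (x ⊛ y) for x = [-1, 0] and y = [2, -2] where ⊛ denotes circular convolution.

(x ⊛ y)[n] = Σ(m=0 to 1) x[m] · y[(n-m) mod 2]

Computing each output sample:
(x ⊛ y)[0] = -2
(x ⊛ y)[1] = 2

x ⊛ y = [-2, 2]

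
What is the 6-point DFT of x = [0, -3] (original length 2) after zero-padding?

Original 2-point DFT: [-3, 3]
Zero-padded 6-point DFT provides frequency interpolation.

DFT_6([x, 0, ...]) = [-3, -1.5000+2.5981i, 1.5000+2.5981i, 3, 1.5000-2.5981i, -1.5000-2.5981i]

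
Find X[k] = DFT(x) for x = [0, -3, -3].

X[k] = Σ(n=0 to 2) x[n] · ω_3^(nk)
where ω_3 = e^(-2πi/3)

Computing each X[k]:
X[0] = -6
X[1] = 3
X[2] = 3

X = [-6, 3, 3]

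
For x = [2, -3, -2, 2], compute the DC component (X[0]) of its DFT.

X[0] = Σ(n=0 to 3) x[n] · ω_4^0 = Σ x[n]
= (2) + (-3) + (-2) + (2)

X[0] = -1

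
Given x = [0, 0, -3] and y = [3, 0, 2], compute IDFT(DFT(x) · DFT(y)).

(x ⊛ y)[n] = Σ(m=0 to 2) x[m] · y[(n-m) mod 3]

Computing each output sample:
(x ⊛ y)[0] = 0
(x ⊛ y)[1] = -6
(x ⊛ y)[2] = -9

x ⊛ y = [0, -6, -9]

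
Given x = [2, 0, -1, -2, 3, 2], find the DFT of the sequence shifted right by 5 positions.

Time shift by 5: X_shifted[k] = ω_6^(5k) · X[k]
Shifted x = [0, -1, -2, 3, 2, 2]

DFT(x[n-5]) = [4, -2.5000+6.0622i, 2.5000-0.8660i, -4, 2.5000+0.8660i, -2.5000-6.0622i]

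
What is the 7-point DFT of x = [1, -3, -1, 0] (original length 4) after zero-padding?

Original 4-point DFT: [-3, 2+3i, 3, 2-3i]
Zero-padded 7-point DFT provides frequency interpolation.

DFT_7([x, 0, ...]) = [-3, -0.6479+3.3204i, 2.5685+2.4909i, 3.0794+0.5198i, 3.0794-0.5198i, 2.5685-2.4909i, -0.6479-3.3204i]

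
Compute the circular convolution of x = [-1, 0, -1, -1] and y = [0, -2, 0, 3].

(x ⊛ y)[n] = Σ(m=0 to 3) x[m] · y[(n-m) mod 4]

Computing each output sample:
(x ⊛ y)[0] = 2
(x ⊛ y)[1] = -1
(x ⊛ y)[2] = -3
(x ⊛ y)[3] = -1

x ⊛ y = [2, -1, -3, -1]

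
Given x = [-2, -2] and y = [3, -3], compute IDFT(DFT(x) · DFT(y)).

(x ⊛ y)[n] = Σ(m=0 to 1) x[m] · y[(n-m) mod 2]

Computing each output sample:
(x ⊛ y)[0] = 0
(x ⊛ y)[1] = 0

x ⊛ y = [0, 0]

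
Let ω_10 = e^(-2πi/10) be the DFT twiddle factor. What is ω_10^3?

ω_10^3 = e^(-2πi·3/10)
= cos(-2π·3/10) + i·sin(-2π·3/10)
= cos(-6π/10) + i·sin(-6π/10)

ω_10^3 = cos(-6π/10) + i·sin(-6π/10) = -0.3090-0.9511i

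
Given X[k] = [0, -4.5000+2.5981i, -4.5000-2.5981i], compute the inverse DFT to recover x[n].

x[n] = (1/3) Σ(k=0 to 2) X[k] · e^(2πikn/3)

Computing each x[n]:
x[0] = -3
x[1] = 0
x[2] = 3

x = [-3, 0, 3]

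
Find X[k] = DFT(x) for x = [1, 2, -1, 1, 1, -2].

X[k] = Σ(n=0 to 5) x[n] · ω_6^(nk)
where ω_6 = e^(-2πi/6)

Computing each X[k]:
X[0] = 2
X[1] = -1.7321i
X[2] = 2.0000-5.1962i
X[3] = 0
X[4] = 2.0000+5.1962i
X[5] = 1.7321i

X = [2, -1.7321i, 2.0000-5.1962i, 0, 2.0000+5.1962i, 1.7321i]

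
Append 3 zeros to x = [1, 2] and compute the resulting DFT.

Original 2-point DFT: [3, -1]
Zero-padded 5-point DFT provides frequency interpolation.

DFT_5([x, 0, ...]) = [3, 1.6180-1.9021i, -0.6180-1.1756i, -0.6180+1.1756i, 1.6180+1.9021i]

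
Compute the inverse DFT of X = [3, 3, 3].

x[n] = (1/3) Σ(k=0 to 2) X[k] · e^(2πikn/3)

Computing each x[n]:
x[0] = 3
x[1] = 0
x[2] = 0

x = [3, 0, 0]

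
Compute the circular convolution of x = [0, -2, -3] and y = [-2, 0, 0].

(x ⊛ y)[n] = Σ(m=0 to 2) x[m] · y[(n-m) mod 3]

Computing each output sample:
(x ⊛ y)[0] = 0
(x ⊛ y)[1] = 4
(x ⊛ y)[2] = 6

x ⊛ y = [0, 4, 6]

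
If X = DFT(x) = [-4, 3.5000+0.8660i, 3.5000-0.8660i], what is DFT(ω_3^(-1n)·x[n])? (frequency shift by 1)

Modulation property: DFT(ω_3^(-1n)·x[n]) = X[(k-1) mod 3], so circularly shift X by 1 positions.

X[k-1] = [3.5000-0.8660i, -4, 3.5000+0.8660i]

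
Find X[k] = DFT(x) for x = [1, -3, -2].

X[k] = Σ(n=0 to 2) x[n] · ω_3^(nk)
where ω_3 = e^(-2πi/3)

Computing each X[k]:
X[0] = -4
X[1] = 3.5000+0.8660i
X[2] = 3.5000-0.8660i

X = [-4, 3.5000+0.8660i, 3.5000-0.8660i]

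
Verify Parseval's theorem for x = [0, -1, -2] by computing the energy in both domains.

Time domain:
Σ|x[n]|² = |0|² + |-1|² + |-2|² = 5.0000

Frequency domain:
(1/3)Σ|X[k]|² = (1/3)(|-3|² + |1.5000-0.8660i|² + |1.5000+0.8660i|²) = (1/3)·15.0000 = 5.0000

Both sides agree, confirming Parseval's theorem.

Σ|x[n]|² = (1/N)Σ|X[k]|² = 5.0000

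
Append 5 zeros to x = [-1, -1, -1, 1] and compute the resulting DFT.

Original 4-point DFT: [-2, 2i, -2, -2i]
Zero-padded 9-point DFT provides frequency interpolation.

DFT_9([x, 0, ...]) = [-2, -2.4397+0.7616i, -0.7340+2.1929i, 1, -1.3264-1.1668i, -1.3264+1.1668i, 1, -0.7340-2.1929i, -2.4397-0.7616i]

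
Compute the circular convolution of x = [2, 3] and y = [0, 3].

(x ⊛ y)[n] = Σ(m=0 to 1) x[m] · y[(n-m) mod 2]

Computing each output sample:
(x ⊛ y)[0] = 9
(x ⊛ y)[1] = 6

x ⊛ y = [9, 6]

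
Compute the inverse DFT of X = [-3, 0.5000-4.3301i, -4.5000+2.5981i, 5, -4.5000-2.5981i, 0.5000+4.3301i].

x[n] = (1/6) Σ(k=0 to 5) X[k] · e^(2πikn/6)

Computing each x[n]:
x[0] = -1
x[1] = 0
x[2] = 3
x[3] = -3
x[4] = -1
x[5] = -1

x = [-1, 0, 3, -3, -1, -1]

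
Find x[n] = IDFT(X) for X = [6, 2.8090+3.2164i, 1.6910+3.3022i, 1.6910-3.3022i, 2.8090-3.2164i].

x[n] = (1/5) Σ(k=0 to 4) X[k] · e^(2πikn/5)

Computing each x[n]:
x[0] = 3
x[1] = -1
x[2] = 1
x[3] = 0
x[4] = 3

x = [3, -1, 1, 0, 3]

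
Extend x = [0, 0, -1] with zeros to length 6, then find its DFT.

Original 3-point DFT: [-1, 0.5000-0.8660i, 0.5000+0.8660i]
Zero-padded 6-point DFT provides frequency interpolation.

DFT_6([x, 0, ...]) = [-1, 0.5000+0.8660i, 0.5000-0.8660i, -1, 0.5000+0.8660i, 0.5000-0.8660i]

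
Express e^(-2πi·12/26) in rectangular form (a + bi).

ω_26^12 = e^(-2πi·12/26)
= cos(-2π·12/26) + i·sin(-2π·12/26)
= cos(-24π/26) + i·sin(-24π/26)

ω_26^12 = cos(-24π/26) + i·sin(-24π/26) = -0.9709-0.2393i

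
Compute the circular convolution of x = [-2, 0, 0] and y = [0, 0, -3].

(x ⊛ y)[n] = Σ(m=0 to 2) x[m] · y[(n-m) mod 3]

Computing each output sample:
(x ⊛ y)[0] = 0
(x ⊛ y)[1] = 0
(x ⊛ y)[2] = 6

x ⊛ y = [0, 0, 6]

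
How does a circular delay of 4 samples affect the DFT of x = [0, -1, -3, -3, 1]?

Time shift by 4: X_shifted[k] = ω_5^(4k) · X[k]
Shifted x = [-1, -3, -3, 1, 0]

DFT(x[n-4]) = [-6, -0.3090+5.2043i, 0.8090-2.0409i, 0.8090+2.0409i, -0.3090-5.2043i]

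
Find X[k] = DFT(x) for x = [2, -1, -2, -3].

X[k] = Σ(n=0 to 3) x[n] · ω_4^(nk)
where ω_4 = e^(-2πi/4)

Computing each X[k]:
X[0] = -4
X[1] = 4-2i
X[2] = 4
X[3] = 4+2i

X = [-4, 4-2i, 4, 4+2i]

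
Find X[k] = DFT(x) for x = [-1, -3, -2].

X[k] = Σ(n=0 to 2) x[n] · ω_3^(nk)
where ω_3 = e^(-2πi/3)

Computing each X[k]:
X[0] = -6
X[1] = 1.5000+0.8660i
X[2] = 1.5000-0.8660i

X = [-6, 1.5000+0.8660i, 1.5000-0.8660i]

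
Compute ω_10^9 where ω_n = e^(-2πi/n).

ω_10^9 = e^(-2πi·9/10)
= cos(-2π·9/10) + i·sin(-2π·9/10)
= cos(-18π/10) + i·sin(-18π/10)

ω_10^9 = cos(-18π/10) + i·sin(-18π/10) = 0.8090+0.5878i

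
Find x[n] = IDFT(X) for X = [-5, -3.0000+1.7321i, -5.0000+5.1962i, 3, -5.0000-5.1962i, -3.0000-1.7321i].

x[n] = (1/6) Σ(k=0 to 5) X[k] · e^(2πikn/6)

Computing each x[n]:
x[0] = -3
x[1] = -3
x[2] = 2
x[3] = -2
x[4] = 0
x[5] = 1

x = [-3, -3, 2, -2, 0, 1]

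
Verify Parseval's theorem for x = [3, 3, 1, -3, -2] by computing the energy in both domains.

Time domain:
Σ|x[n]|² = |3|² + |3|² + |1|² + |-3|² + |-2|² = 32.0000

Frequency domain:
(1/5)Σ|X[k]|² = (1/5)(|2|² + |4.9271-7.1064i|² + |1.5729+0.8653i|² + |1.5729-0.8653i|² + |4.9271+7.1064i|²) = (1/5)·160.0000 = 32.0000

Both sides agree, confirming Parseval's theorem.

Σ|x[n]|² = (1/N)Σ|X[k]|² = 32.0000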